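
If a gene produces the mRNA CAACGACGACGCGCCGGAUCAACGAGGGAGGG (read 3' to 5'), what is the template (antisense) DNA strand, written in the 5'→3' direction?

5'-GTTGCTGCTGCGCGGCCTAGTTGCTCCCTCCC-3'

Written 5'→3' the mRNA is GGGAGGGAGCAACUAGGCCGCGCAGCAGCAAC, so the coding DNA strand is GGGAGGGAGCAACTAGGCCGCGCAGCAGCAAC. The template is its reverse complement.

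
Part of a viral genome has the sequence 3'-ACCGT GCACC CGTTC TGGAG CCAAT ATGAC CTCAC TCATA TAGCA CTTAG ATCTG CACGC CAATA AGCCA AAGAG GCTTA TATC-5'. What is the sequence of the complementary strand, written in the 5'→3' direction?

The strand is given 3'→5', so its complement runs 5'→3' in the same left-to-right order: pair each base A↔T, G↔C.

5'-TGGCACGTGGGCAAGACCTCGGTTATACTGGAGTGAGTATATCGTGAATCTAGACGTGCGGTTATTCGGTTTCTCCGAATATAG-3'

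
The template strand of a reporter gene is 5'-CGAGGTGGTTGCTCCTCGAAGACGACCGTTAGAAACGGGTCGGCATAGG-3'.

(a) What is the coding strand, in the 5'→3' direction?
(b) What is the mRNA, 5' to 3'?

(a) 5'-CCTATGCCGACCCGTTTCTAACGGTCGTCTTCGAGGAGCAACCACCTCG-3'
(b) 5'-CCUAUGCCGACCCGUUUCUAACGGUCGUCUUCGAGGAGCAACCACCUCG-3'

(a) The coding strand is the reverse complement of the template: complement GCTCCACCAACGAGGAGCTTCTGCTGGCAATCTTTGCCCAGCCGTATCC, then reverse.
(b) mRNA has the coding-strand sequence with T→U.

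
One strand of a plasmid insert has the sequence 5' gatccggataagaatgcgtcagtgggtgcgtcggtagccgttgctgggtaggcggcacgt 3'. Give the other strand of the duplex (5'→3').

Pairing A↔T and G↔C gives CTAGGCCTATTCTTACGCAGTCACCCACGCAGCCATCGGCAACGACCCATCCGCCGTGCA, running 3'→5'. Reverse for the 5'→3' convention.

5'-ACGTGCCGCCTACCCAGCAACGGCTACCGACGCACCCACTGACGCATTCTTATCCGGATC-3'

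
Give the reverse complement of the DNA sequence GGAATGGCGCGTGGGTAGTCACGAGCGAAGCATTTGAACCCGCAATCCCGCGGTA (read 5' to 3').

5'-TACCGCGGGATTGCGGGTTCAAATGCTTCGCTCGTGACTACCCACGCGCCATTCC-3'

Reading the sequence 3'→5' and pairing each base (A↔T, G↔C) gives the reverse complement directly.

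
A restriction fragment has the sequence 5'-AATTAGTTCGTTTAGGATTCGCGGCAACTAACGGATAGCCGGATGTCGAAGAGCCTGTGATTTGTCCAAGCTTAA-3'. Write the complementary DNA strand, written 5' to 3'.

The complement of AATTAGTTCGTTTAGGATTCGCGGCAACTAACGGATAGCCGGATGTCGAAGAGCCTGTGATTTGTCCAAGCTTAA is TTAATCAAGCAAATCCTAAGCGCCGTTGATTGCCTATCGGCCTACAGCTTCTCGGACACTAAACAGGTTCGAATT (A↔T, G↔C). DNA strands are antiparallel, so the complementary strand runs 3'→5'; reversing gives the 5'→3' form.

5'-TTAAGCTTGGACAAATCACAGGCTCTTCGACATCCGGCTATCCGTTAGTTGCCGCGAATCCTAAACGAACTAATT-3'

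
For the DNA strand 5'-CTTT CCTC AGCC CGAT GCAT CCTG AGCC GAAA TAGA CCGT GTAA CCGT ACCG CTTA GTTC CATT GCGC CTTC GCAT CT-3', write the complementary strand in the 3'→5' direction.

3'-GAAAGGAGTCGGGCTACGTAGGACTCGGCTTTATCTGGCACATTGGCATGGCGAATCAAGGTAACGCGGAAGCGTAGA-5'

Base-pairing A↔T, G↔C gives the complement. The complementary strand is antiparallel, so paired with a 5'→3' strand it runs 3'→5'.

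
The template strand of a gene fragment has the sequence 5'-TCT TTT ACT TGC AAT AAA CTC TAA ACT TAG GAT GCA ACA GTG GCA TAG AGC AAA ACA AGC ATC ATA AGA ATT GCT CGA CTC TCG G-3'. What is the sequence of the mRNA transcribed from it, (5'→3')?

RNA polymerase reads the template 3'→5' and synthesizes mRNA 5'→3' by base-pairing (A→U, T→A, G↔C). The complement of the template is AGAAAATGAACGTTATTTGAGATTTGAATCCTACGTTGTCACCGTATCTCGTTTTGTTCGTAGTATTCTTAACGAGCTGAGAGCC; antiparallel, so 5'→3' the coding strand is CCGAGAGTCGAGCAATTCTTATGATGCTTGTTTTGCTCTATGCCACTGTTGCATCCTAAGTTTAGAGTTTATTGCAAGTAAAAGA. Replace T with U for the mRNA.

5'-CCGAGAGUCGAGCAAUUCUUAUGAUGCUUGUUUUGCUCUAUGCCACUGUUGCAUCCUAAGUUUAGAGUUUAUUGCAAGUAAAAGA-3'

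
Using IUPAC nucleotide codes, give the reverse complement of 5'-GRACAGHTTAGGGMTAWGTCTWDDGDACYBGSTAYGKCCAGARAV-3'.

Standard pairs A↔T, G↔C; ambiguity codes pair R↔Y, M↔K, W↔W, S↔S, B↔V, D↔H. Complement (CYTGTCDAATCCCKATWCAGAWHHCHTGRVCSATRCMGGTCTYTB), then reverse for 5'→3'.

5'-BTYTCTGGMCRTASCVRGTHCHHWAGACWTAKCCCTAADCTGTYC-3'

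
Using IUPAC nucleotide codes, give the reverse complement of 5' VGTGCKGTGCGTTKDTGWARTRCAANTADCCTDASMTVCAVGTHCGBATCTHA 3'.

Standard pairs A↔T, G↔C; ambiguity codes pair R↔Y, M↔K, W↔W, S↔S, B↔V, D↔H, N↔N. Complement (BCACGMCACGCAAMHACWTYAYGTTNATHGGAHTSKABGTBCADGCVTAGADT), then reverse for 5'→3'.

5'-TDAGATVCGDACBTGBAKSTHAGGHTANTTGYAYTWCAHMAACGCACMGCACB-3'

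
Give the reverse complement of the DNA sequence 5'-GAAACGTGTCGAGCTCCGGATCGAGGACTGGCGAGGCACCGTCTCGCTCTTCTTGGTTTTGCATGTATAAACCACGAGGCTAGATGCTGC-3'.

Complement each base (A↔T, G↔C): CTTTGCACAGCTCGAGGCCTAGCTCCTGACCGCTCCGTGGCAGAGCGAGAAGAACCAAAACGTACATATTTGGTGCTCCGATCTACGACG. Then reverse.

5′-GCAGCATCTAGCCTCGTGGTTTATACATGCAAAACCAAGAAGAGCGAGACGGTGCCTCGCCAGTCCTCGATCCGGAGCTCGACACGTTTC-3′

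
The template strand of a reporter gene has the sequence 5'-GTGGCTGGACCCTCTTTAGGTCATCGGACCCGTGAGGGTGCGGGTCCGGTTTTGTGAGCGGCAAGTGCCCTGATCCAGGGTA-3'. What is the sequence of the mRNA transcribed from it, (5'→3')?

5'-UACCCUGGAUCAGGGCACUUGCCGCUCACAAAACCGGACCCGCACCCUCACGGGUCCGAUGACCUAAAGAGGGUCCAGCCAC-3'

RNA polymerase reads the template 3'→5' and synthesizes mRNA 5'→3' by base-pairing (A→U, T→A, G↔C). The complement of the template is CACCGACCTGGGAGAAATCCAGTAGCCTGGGCACTCCCACGCCCAGGCCAAAACACTCGCCGTTCACGGGACTAGGTCCCAT; antiparallel, so 5'→3' the coding strand is TACCCTGGATCAGGGCACTTGCCGCTCACAAAACCGGACCCGCACCCTCACGGGTCCGATGACCTAAAGAGGGTCCAGCCAC. Replace T with U for the mRNA.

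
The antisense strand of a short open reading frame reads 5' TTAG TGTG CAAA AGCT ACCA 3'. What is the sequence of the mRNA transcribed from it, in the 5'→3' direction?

5'-UGGUAGCUUUUGCACACUAA-3'

RNA polymerase reads the template 3'→5' and synthesizes mRNA 5'→3' by base-pairing (A→U, T→A, G↔C). The complement of the template is AATCACACGTTTTCGATGGT; antiparallel, so 5'→3' the coding strand is TGGTAGCTTTTGCACACTAA. Replace T with U for the mRNA.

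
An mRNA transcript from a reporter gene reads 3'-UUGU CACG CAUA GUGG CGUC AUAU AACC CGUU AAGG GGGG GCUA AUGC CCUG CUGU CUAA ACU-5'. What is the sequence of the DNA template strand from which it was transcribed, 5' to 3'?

Written 5'→3' the mRNA is UCAAAUCUGUCGUCCCGUAAUCGGGGGGGAAUUGCCCAAUAUACUGCGGUGAUACGCACUGUU, so the coding DNA strand is TCAAATCTGTCGTCCCGTAATCGGGGGGGAATTGCCCAATATACTGCGGTGATACGCACTGTT. The template is its reverse complement.

5′-AACAGTGCGTATCACCGCAGTATATTGGGCAATTCCCCCCCGATTACGGGACGACAGATTTGA-3′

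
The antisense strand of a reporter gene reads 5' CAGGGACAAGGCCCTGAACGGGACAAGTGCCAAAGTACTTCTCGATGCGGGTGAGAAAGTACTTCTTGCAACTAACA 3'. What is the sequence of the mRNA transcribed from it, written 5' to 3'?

5'-UGUUAGUUGCAAGAAGUACUUUCUCACCCGCAUCGAGAAGUACUUUGGCACUUGUCCCGUUCAGGGCCUUGUCCCUG-3'

RNA polymerase reads the template 3'→5' and synthesizes mRNA 5'→3' by base-pairing (A→U, T→A, G↔C). The complement of the template is GTCCCTGTTCCGGGACTTGCCCTGTTCACGGTTTCATGAAGAGCTACGCCCACTCTTTCATGAAGAACGTTGATTGT; antiparallel, so 5'→3' the coding strand is TGTTAGTTGCAAGAAGTACTTTCTCACCCGCATCGAGAAGTACTTTGGCACTTGTCCCGTTCAGGGCCTTGTCCCTG. Replace T with U for the mRNA.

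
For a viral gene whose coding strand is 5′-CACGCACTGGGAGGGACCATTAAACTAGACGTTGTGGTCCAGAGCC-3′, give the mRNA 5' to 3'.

The mRNA is synthesized from the template strand, so it matches the coding strand with T replaced by U.

5′-CACGCACUGGGAGGGACCAUUAAACUAGACGUUGUGGUCCAGAGCC-3′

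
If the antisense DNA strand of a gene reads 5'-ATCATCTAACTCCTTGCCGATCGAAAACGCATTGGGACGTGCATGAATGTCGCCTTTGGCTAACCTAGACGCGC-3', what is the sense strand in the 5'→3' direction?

The coding strand is complementary and antiparallel to the template: take the complement (A↔T, G↔C) and reverse.

5'-GCGCGTCTAGGTTAGCCAAAGGCGACATTCATGCACGTCCCAATGCGTTTTCGATCGGCAAGGAGTTAGATGAT-3'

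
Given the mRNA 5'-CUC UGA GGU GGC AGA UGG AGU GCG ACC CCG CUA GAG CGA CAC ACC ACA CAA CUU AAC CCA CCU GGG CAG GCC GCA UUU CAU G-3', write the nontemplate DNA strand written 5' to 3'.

The coding DNA strand has the same 5'→3' sequence as the mRNA with U replaced by T.

5′-CTCTGAGGTGGCAGATGGAGTGCGACCCCGCTAGAGCGACACACCACACAACTTAACCCACCTGGGCAGGCCGCATTTCATG-3′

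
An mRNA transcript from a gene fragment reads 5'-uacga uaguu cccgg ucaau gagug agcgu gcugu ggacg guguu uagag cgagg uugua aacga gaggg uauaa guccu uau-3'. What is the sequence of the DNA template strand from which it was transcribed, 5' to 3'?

Replace U with T to get the coding DNA strand: TACGATAGTTCCCGGTCAATGAGTGAGCGTGCTGTGGACGGTGTTTAGAGCGAGGTTGTAAACGAGAGGGTATAAGTCCTTAT. The template strand is its reverse complement (complement ATGCTATCAAGGGCCAGTTACTCACTCGCACGACACCTGCCACAAATCTCGCTCCAACATTTGCTCTCCCATATTCAGGAATA, then reverse).

5′-ATAAGGACTTATACCCTCTCGTTTACAACCTCGCTCTAAACACCGTCCACAGCACGCTCACTCATTGACCGGGAACTATCGTA-3′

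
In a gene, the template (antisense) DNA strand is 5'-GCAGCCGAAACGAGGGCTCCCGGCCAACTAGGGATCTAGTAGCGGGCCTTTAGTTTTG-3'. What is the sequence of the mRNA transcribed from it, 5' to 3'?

5'-CAAAACUAAAGGCCCGCUACUAGAUCCCUAGUUGGCCGGGAGCCCUCGUUUCGGCUGC-3'

The mRNA has the sequence of the coding strand (reverse complement of the template) with T→U. Reverse complement of GCAGCCGAAACGAGGGCTCCCGGCCAACTAGGGATCTAGTAGCGGGCCTTTAGTTTTG is CAAAACTAAAGGCCCGCTACTAGATCCCTAGTTGGCCGGGAGCCCTCGTTTCGGCTGC; then T→U.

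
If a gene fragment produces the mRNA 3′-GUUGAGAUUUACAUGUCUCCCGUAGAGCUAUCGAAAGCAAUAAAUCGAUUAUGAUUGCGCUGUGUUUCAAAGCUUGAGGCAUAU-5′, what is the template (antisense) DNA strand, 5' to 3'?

5′-CAACTCTAAATGTACAGAGGGCATCTCGATAGCTTTCGTTATTTAGCTAATACTAACGCGACACAAAGTTTCGAACTCCGTATA-3′

Written 5'→3' the mRNA is UAUACGGAGUUCGAAACUUUGUGUCGCGUUAGUAUUAGCUAAAUAACGAAAGCUAUCGAGAUGCCCUCUGUACAUUUAGAGUUG, so the coding DNA strand is TATACGGAGTTCGAAACTTTGTGTCGCGTTAGTATTAGCTAAATAACGAAAGCTATCGAGATGCCCTCTGTACATTTAGAGTTG. The template is its reverse complement.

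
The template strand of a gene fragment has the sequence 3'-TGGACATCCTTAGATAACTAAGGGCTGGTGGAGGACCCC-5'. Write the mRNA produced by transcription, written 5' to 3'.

5'-ACCUGUAGGAAUCUAUUGAUUCCCGACCACCUCCUGGGG-3'

Reading the template 3'→5' as shown, RNA polymerase pairs each base (A→U, T→A, G↔C) to build mRNA 5'→3' directly.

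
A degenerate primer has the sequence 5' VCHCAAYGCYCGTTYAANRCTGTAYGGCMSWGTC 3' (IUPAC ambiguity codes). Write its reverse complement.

5'-GACWSKGCCRTACAGYNTTRAACGRGCRTTGDGB-3'

Standard pairs A↔T, G↔C; ambiguity codes pair R↔Y, M↔K, W↔W, S↔S, H↔D, V↔B, N↔N. Complement (BGDGTTRCGRGCAARTTNYGACATRCCGKSWCAG), then reverse for 5'→3'.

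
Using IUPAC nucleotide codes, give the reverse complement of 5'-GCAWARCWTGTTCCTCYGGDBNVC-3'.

5′-GBNVHCCRGAGGAACAWGYTWTGC-3′

Standard pairs A↔T, G↔C; ambiguity codes pair R↔Y, W↔W, B↔V, D↔H, N↔N. Complement (CGTWTYGWACAAGGAGRCCHVNBG), then reverse for 5'→3'.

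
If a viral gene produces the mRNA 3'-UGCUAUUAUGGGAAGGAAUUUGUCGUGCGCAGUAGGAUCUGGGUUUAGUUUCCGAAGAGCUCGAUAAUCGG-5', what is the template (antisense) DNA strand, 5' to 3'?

Written 5'→3' the mRNA is GGCUAAUAGCUCGAGAAGCCUUUGAUUUGGGUCUAGGAUGACGCGUGCUGUUUAAGGAAGGGUAUUAUCGU, so the coding DNA strand is GGCTAATAGCTCGAGAAGCCTTTGATTTGGGTCTAGGATGACGCGTGCTGTTTAAGGAAGGGTATTATCGT. The template is its reverse complement.

5'-ACGATAATACCCTTCCTTAAACAGCACGCGTCATCCTAGACCCAAATCAAAGGCTTCTCGAGCTATTAGCC-3'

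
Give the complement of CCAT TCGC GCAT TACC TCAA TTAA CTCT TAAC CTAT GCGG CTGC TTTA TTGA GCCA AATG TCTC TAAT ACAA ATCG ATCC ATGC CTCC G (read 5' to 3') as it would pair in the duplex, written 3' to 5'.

Base-pairing A↔T, G↔C gives the complement. The complementary strand is antiparallel, so paired with a 5'→3' strand it runs 3'→5'.

3′-GGTAAGCGCGTAATGGAGTTAATTGAGAATTGGATACGCCGACGAAATAACTCGGTTTACAGAGATTATGTTTAGCTAGGTACGGAGGC-5′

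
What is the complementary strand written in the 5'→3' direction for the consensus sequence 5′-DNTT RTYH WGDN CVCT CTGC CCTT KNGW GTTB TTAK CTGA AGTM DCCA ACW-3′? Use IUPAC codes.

5'-WGTTGGHKACTTCAGMTAAVAACWCNMAAGGGCAGAGBGNHCWDRAYAANH-3'

Standard pairs A↔T, G↔C; ambiguity codes pair R↔Y, M↔K, W↔W, B↔V, D↔H, N↔N. Complement (HNAAYARDWCHNGBGAGACGGGAAMNCWCAAVAATMGACTTCAKHGGTTGW), then reverse for 5'→3'.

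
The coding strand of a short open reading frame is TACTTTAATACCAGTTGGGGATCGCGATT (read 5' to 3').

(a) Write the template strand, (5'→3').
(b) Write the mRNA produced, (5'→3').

(a) 5'-AATCGCGATCCCCAACTGGTATTAAAGTA-3'
(b) 5'-UACUUUAAUACCAGUUGGGGAUCGCGAUU-3'

(a) The template strand is the reverse complement of the coding strand: complement ATGAAATTATGGTCAACCCCTAGCGCTAA, then reverse.
(b) mRNA matches the coding strand with T→U.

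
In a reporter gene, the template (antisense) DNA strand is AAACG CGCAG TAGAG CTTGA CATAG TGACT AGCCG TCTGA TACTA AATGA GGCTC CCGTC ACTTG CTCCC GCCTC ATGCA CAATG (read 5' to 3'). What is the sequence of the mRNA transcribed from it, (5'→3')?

RNA polymerase reads the template 3'→5' and synthesizes mRNA 5'→3' by base-pairing (A→U, T→A, G↔C). The complement of the template is TTTGCGCGTCATCTCGAACTGTATCACTGATCGGCAGACTATGATTTACTCCGAGGGCAGTGAACGAGGGCGGAGTACGTGTTAC; antiparallel, so 5'→3' the coding strand is CATTGTGCATGAGGCGGGAGCAAGTGACGGGAGCCTCATTTAGTATCAGACGGCTAGTCACTATGTCAAGCTCTACTGCGCGTTT. Replace T with U for the mRNA.

5'-CAUUGUGCAUGAGGCGGGAGCAAGUGACGGGAGCCUCAUUUAGUAUCAGACGGCUAGUCACUAUGUCAAGCUCUACUGCGCGUUU-3'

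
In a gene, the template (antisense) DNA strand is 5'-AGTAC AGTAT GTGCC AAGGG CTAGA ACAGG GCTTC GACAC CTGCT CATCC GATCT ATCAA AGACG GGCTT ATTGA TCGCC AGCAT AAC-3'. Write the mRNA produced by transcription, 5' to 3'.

5'-GUUAUGCUGGCGAUCAAUAAGCCCGUCUUUGAUAGAUCGGAUGAGCAGGUGUCGAAGCCCUGUUCUAGCCCUUGGCACAUACUGUACU-3'

The mRNA has the sequence of the coding strand (reverse complement of the template) with T→U. Reverse complement of AGTACAGTATGTGCCAAGGGCTAGAACAGGGCTTCGACACCTGCTCATCCGATCTATCAAAGACGGGCTTATTGATCGCCAGCATAAC is GTTATGCTGGCGATCAATAAGCCCGTCTTTGATAGATCGGATGAGCAGGTGTCGAAGCCCTGTTCTAGCCCTTGGCACATACTGTACT; then T→U.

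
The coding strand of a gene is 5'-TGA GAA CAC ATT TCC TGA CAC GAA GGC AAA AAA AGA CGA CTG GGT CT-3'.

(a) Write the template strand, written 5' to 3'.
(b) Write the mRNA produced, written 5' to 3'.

(a) The template strand is the reverse complement of the coding strand: complement ACTCTTGTGTAAAGGACTGTGCTTCCGTTTTTTTCTGCTGACCCAGA, then reverse.
(b) mRNA matches the coding strand with T→U.

(a) 5'-AGACCCAGTCGTCTTTTTTTGCCTTCGTGTCAGGAAATGTGTTCTCA-3'
(b) 5′-UGAGAACACAUUUCCUGACACGAAGGCAAAAAAAGACGACUGGGUCU-3′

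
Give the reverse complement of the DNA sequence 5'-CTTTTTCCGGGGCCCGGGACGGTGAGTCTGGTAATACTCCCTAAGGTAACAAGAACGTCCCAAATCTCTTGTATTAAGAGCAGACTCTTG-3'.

5'-CAAGAGTCTGCTCTTAATACAAGAGATTTGGGACGTTCTTGTTACCTTAGGGAGTATTACCAGACTCACCGTCCCGGGCCCCGGAAAAAG-3'

Complement each base (A↔T, G↔C): GAAAAAGGCCCCGGGCCCTGCCACTCAGACCATTATGAGGGATTCCATTGTTCTTGCAGGGTTTAGAGAACATAATTCTCGTCTGAGAAC. Then reverse.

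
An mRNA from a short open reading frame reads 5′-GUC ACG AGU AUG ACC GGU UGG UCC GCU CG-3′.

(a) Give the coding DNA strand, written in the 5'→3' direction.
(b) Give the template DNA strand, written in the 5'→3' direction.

(a) The coding strand matches the mRNA with U→T.
(b) The template strand is the reverse complement of the coding strand.

(a) 5′-GTCACGAGTATGACCGGTTGGTCCGCTCG-3′
(b) 5'-CGAGCGGACCAACCGGTCATACTCGTGAC-3'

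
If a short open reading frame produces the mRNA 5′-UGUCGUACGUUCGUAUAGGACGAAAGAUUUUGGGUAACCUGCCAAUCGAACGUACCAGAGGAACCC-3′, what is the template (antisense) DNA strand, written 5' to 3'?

5′-GGGTTCCTCTGGTACGTTCGATTGGCAGGTTACCCAAAATCTTTCGTCCTATACGAACGTACGACA-3′

Replace U with T to get the coding DNA strand: TGTCGTACGTTCGTATAGGACGAAAGATTTTGGGTAACCTGCCAATCGAACGTACCAGAGGAACCC. The template strand is its reverse complement (complement ACAGCATGCAAGCATATCCTGCTTTCTAAAACCCATTGGACGGTTAGCTTGCATGGTCTCCTTGGG, then reverse).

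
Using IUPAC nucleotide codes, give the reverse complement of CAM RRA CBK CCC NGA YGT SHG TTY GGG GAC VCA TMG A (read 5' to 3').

5'-TCKATGBGTCCCCRAACDSACRTCNGGGMVGTYYKTG-3'

Standard pairs A↔T, G↔C; ambiguity codes pair R↔Y, M↔K, S↔S, B↔V, H↔D, N↔N. Complement (GTKYYTGVMGGGNCTRCASDCAARCCCCTGBGTAKCT), then reverse for 5'→3'.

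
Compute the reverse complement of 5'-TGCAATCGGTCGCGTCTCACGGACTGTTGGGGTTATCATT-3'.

5'-AATGATAACCCCAACAGTCCGTGAGACGCGACCGATTGCA-3'

Reading the sequence 3'→5' and pairing each base (A↔T, G↔C) gives the reverse complement directly.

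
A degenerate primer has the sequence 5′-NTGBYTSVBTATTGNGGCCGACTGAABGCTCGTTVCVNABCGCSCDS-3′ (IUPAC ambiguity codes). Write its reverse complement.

Standard pairs A↔T, G↔C; ambiguity codes pair Y↔R, S↔S, B↔V, D↔H, N↔N. Complement (NACVRASBVATAACNCCGGCTGACTTVCGAGCAABGBNTVGCGSGHS), then reverse for 5'→3'.

5'-SHGSGCGVTNBGBAACGAGCVTTCAGTCGGCCNCAATAVBSARVCAN-3'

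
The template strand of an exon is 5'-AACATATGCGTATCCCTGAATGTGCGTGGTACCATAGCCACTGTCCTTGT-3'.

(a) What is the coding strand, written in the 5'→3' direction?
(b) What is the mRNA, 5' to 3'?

(a) The coding strand is the reverse complement of the template: complement TTGTATACGCATAGGGACTTACACGCACCATGGTATCGGTGACAGGAACA, then reverse.
(b) mRNA has the coding-strand sequence with T→U.

(a) 5'-ACAAGGACAGTGGCTATGGTACCACGCACATTCAGGGATACGCATATGTT-3'
(b) 5′-ACAAGGACAGUGGCUAUGGUACCACGCACAUUCAGGGAUACGCAUAUGUU-3′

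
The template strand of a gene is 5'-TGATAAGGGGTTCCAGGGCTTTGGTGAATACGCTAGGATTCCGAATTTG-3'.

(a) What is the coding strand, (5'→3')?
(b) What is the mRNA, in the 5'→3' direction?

(a) 5'-CAAATTCGGAATCCTAGCGTATTCACCAAAGCCCTGGAACCCCTTATCA-3'
(b) 5′-CAAAUUCGGAAUCCUAGCGUAUUCACCAAAGCCCUGGAACCCCUUAUCA-3′

(a) The coding strand is the reverse complement of the template: complement ACTATTCCCCAAGGTCCCGAAACCACTTATGCGATCCTAAGGCTTAAAC, then reverse.
(b) mRNA has the coding-strand sequence with T→U.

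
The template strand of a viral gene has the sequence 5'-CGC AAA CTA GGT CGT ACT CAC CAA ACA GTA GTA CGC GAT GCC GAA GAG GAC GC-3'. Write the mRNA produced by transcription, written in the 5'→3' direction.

RNA polymerase reads the template 3'→5' and synthesizes mRNA 5'→3' by base-pairing (A→U, T→A, G↔C). The complement of the template is GCGTTTGATCCAGCATGAGTGGTTTGTCATCATGCGCTACGGCTTCTCCTGCG; antiparallel, so 5'→3' the coding strand is GCGTCCTCTTCGGCATCGCGTACTACTGTTTGGTGAGTACGACCTAGTTTGCG. Replace T with U for the mRNA.

5'-GCGUCCUCUUCGGCAUCGCGUACUACUGUUUGGUGAGUACGACCUAGUUUGCG-3'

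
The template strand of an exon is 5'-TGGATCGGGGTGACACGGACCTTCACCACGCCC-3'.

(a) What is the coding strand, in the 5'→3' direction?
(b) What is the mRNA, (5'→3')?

(a) The coding strand is the reverse complement of the template: complement ACCTAGCCCCACTGTGCCTGGAAGTGGTGCGGG, then reverse.
(b) mRNA has the coding-strand sequence with T→U.

(a) 5'-GGGCGTGGTGAAGGTCCGTGTCACCCCGATCCA-3'
(b) 5′-GGGCGUGGUGAAGGUCCGUGUCACCCCGAUCCA-3′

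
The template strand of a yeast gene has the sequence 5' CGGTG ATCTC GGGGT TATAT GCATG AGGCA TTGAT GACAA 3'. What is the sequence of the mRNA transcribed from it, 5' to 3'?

The mRNA has the sequence of the coding strand (reverse complement of the template) with T→U. Reverse complement of CGGTGATCTCGGGGTTATATGCATGAGGCATTGATGACAA is TTGTCATCAATGCCTCATGCATATAACCCCGAGATCACCG; then T→U.

5'-UUGUCAUCAAUGCCUCAUGCAUAUAACCCCGAGAUCACCG-3'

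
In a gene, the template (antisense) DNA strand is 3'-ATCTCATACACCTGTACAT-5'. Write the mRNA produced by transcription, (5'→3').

Reading the template 3'→5' as shown, RNA polymerase pairs each base (A→U, T→A, G↔C) to build mRNA 5'→3' directly.

5'-UAGAGUAUGUGGACAUGUA-3'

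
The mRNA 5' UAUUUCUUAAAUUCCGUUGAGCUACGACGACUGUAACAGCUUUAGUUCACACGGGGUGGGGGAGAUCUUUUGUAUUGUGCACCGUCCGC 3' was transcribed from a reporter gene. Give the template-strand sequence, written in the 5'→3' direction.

5'-GCGGACGGTGCACAATACAAAAGATCTCCCCCACCCCGTGTGAACTAAAGCTGTTACAGTCGTCGTAGCTCAACGGAATTTAAGAAATA-3'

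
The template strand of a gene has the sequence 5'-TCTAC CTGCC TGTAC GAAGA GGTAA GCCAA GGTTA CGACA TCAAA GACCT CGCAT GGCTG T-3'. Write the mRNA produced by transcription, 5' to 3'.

RNA polymerase reads the template 3'→5' and synthesizes mRNA 5'→3' by base-pairing (A→U, T→A, G↔C). The complement of the template is AGATGGACGGACATGCTTCTCCATTCGGTTCCAATGCTGTAGTTTCTGGAGCGTACCGACA; antiparallel, so 5'→3' the coding strand is ACAGCCATGCGAGGTCTTTGATGTCGTAACCTTGGCTTACCTCTTCGTACAGGCAGGTAGA. Replace T with U for the mRNA.

5'-ACAGCCAUGCGAGGUCUUUGAUGUCGUAACCUUGGCUUACCUCUUCGUACAGGCAGGUAGA-3'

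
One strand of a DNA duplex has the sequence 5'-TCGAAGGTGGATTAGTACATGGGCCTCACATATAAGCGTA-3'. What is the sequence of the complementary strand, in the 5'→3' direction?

Pairing A↔T and G↔C gives AGCTTCCACCTAATCATGTACCCGGAGTGTATATTCGCAT, running 3'→5'. Reverse for the 5'→3' convention.

5′-TACGCTTATATGTGAGGCCCATGTACTAATCCACCTTCGA-3′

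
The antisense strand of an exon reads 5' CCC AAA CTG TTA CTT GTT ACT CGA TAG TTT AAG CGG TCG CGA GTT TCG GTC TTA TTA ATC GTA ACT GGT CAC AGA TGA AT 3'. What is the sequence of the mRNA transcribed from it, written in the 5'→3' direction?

RNA polymerase reads the template 3'→5' and synthesizes mRNA 5'→3' by base-pairing (A→U, T→A, G↔C). The complement of the template is GGGTTTGACAATGAACAATGAGCTATCAAATTCGCCAGCGCTCAAAGCCAGAATAATTAGCATTGACCAGTGTCTACTTA; antiparallel, so 5'→3' the coding strand is ATTCATCTGTGACCAGTTACGATTAATAAGACCGAAACTCGCGACCGCTTAAACTATCGAGTAACAAGTAACAGTTTGGG. Replace T with U for the mRNA.

5'-AUUCAUCUGUGACCAGUUACGAUUAAUAAGACCGAAACUCGCGACCGCUUAAACUAUCGAGUAACAAGUAACAGUUUGGG-3'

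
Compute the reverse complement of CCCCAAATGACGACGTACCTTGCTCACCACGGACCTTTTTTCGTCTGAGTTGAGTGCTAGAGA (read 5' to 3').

5'-TCTCTAGCACTCAACTCAGACGAAAAAAGGTCCGTGGTGAGCAAGGTACGTCGTCATTTGGGG-3'

Complement each base (A↔T, G↔C): GGGGTTTACTGCTGCATGGAACGAGTGGTGCCTGGAAAAAAGCAGACTCAACTCACGATCTCT. Then reverse.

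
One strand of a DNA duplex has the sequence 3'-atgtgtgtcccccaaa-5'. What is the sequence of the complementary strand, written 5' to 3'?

5'-TACACACAGGGGGTTT-3'

The strand is given 3'→5', so its complement runs 5'→3' in the same left-to-right order: pair each base A↔T, G↔C.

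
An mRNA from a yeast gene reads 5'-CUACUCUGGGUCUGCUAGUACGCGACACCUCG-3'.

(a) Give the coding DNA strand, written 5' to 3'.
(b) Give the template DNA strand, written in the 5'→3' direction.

(a) 5'-CTACTCTGGGTCTGCTAGTACGCGACACCTCG-3'
(b) 5'-CGAGGTGTCGCGTACTAGCAGACCCAGAGTAG-3'

(a) The coding strand matches the mRNA with U→T.
(b) The template strand is the reverse complement of the coding strand.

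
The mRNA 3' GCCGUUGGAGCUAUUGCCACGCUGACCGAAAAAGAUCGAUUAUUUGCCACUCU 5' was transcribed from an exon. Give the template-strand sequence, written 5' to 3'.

Written 5'→3' the mRNA is UCUCACCGUUUAUUAGCUAGAAAAAGCCAGUCGCACCGUUAUCGAGGUUGCCG, so the coding DNA strand is TCTCACCGTTTATTAGCTAGAAAAAGCCAGTCGCACCGTTATCGAGGTTGCCG. The template is its reverse complement.

5'-CGGCAACCTCGATAACGGTGCGACTGGCTTTTTCTAGCTAATAAACGGTGAGA-3'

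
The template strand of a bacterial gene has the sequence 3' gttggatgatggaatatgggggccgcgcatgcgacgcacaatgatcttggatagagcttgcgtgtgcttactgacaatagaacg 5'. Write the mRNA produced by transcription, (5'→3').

5'-CAACCUACUACCUUAUACCCCCGGCGCGUACGCUGCGUGUUACUAGAACCUAUCUCGAACGCACACGAAUGACUGUUAUCUUGC-3'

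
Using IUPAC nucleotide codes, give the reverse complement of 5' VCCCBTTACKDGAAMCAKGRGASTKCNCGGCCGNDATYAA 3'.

Standard pairs A↔T, G↔C; ambiguity codes pair R↔Y, M↔K, S↔S, B↔V, D↔H, N↔N. Complement (BGGGVAATGMHCTTKGTMCYCTSAMGNGCCGGCNHTARTT), then reverse for 5'→3'.

5'-TTRATHNCGGCCGNGMASTCYCMTGKTTCHMGTAAVGGGB-3'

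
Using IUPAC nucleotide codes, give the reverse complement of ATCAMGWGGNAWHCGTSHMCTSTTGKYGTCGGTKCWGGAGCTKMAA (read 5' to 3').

Standard pairs A↔T, G↔C; ambiguity codes pair Y↔R, M↔K, W↔W, S↔S, H↔D, N↔N. Complement (TAGTKCWCCNTWDGCASDKGASAACMRCAGCCAMGWCCTCGAMKTT), then reverse for 5'→3'.

5'-TTKMAGCTCCWGMACCGACRMCAASAGKDSACGDWTNCCWCKTGAT-3'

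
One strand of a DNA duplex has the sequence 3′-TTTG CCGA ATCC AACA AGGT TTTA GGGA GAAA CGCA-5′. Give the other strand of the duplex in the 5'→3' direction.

5′-AAACGGCTTAGGTTGTTCCAAAATCCCTCTTTGCGT-3′

The strand is given 3'→5', so its complement runs 5'→3' in the same left-to-right order: pair each base A↔T, G↔C.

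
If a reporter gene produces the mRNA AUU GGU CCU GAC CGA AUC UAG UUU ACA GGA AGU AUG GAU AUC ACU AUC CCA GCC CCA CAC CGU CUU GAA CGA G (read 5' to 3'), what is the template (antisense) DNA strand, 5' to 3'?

5′-CTCGTTCAAGACGGTGTGGGGCTGGGATAGTGATATCCATACTTCCTGTAAACTAGATTCGGTCAGGACCAAT-3′

Replace U with T to get the coding DNA strand: ATTGGTCCTGACCGAATCTAGTTTACAGGAAGTATGGATATCACTATCCCAGCCCCACACCGTCTTGAACGAG. The template strand is its reverse complement (complement TAACCAGGACTGGCTTAGATCAAATGTCCTTCATACCTATAGTGATAGGGTCGGGGTGTGGCAGAACTTGCTC, then reverse).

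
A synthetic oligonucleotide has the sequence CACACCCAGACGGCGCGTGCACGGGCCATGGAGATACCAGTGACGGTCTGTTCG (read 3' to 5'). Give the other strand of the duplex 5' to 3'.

The strand is given 3'→5', so its complement runs 5'→3' in the same left-to-right order: pair each base A↔T, G↔C.

5'-GTGTGGGTCTGCCGCGCACGTGCCCGGTACCTCTATGGTCACTGCCAGACAAGC-3'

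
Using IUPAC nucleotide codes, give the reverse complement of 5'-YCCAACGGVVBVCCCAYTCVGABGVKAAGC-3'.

Standard pairs A↔T, G↔C; ambiguity codes pair Y↔R, K↔M, B↔V. Complement (RGGTTGCCBBVBGGGTRAGBCTVCBMTTCG), then reverse for 5'→3'.

5'-GCTTMBCVTCBGARTGGGBVBBCCGTTGGR-3'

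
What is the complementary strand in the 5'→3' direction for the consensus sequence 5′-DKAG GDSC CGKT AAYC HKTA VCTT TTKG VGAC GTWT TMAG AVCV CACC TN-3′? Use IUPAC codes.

5'-NAGGTGBGBTCTKAAWACGTCBCMAAAAGBTAMDGRTTAMCGGSHCCTMH-3'

Standard pairs A↔T, G↔C; ambiguity codes pair Y↔R, M↔K, W↔W, S↔S, D↔H, V↔B, N↔N. Complement (HMTCCHSGGCMATTRGDMATBGAAAAMCBCTGCAWAAKTCTBGBGTGGAN), then reverse for 5'→3'.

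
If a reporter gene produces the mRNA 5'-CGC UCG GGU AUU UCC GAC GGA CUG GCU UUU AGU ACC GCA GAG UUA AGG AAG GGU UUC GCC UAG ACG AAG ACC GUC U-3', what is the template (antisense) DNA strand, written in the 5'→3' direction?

5'-AGACGGTCTTCGTCTAGGCGAAACCCTTCCTTAACTCTGCGGTACTAAAAGCCAGTCCGTCGGAAATACCCGAGCG-3'

Replace U with T to get the coding DNA strand: CGCTCGGGTATTTCCGACGGACTGGCTTTTAGTACCGCAGAGTTAAGGAAGGGTTTCGCCTAGACGAAGACCGTCT. The template strand is its reverse complement (complement GCGAGCCCATAAAGGCTGCCTGACCGAAAATCATGGCGTCTCAATTCCTTCCCAAAGCGGATCTGCTTCTGGCAGA, then reverse).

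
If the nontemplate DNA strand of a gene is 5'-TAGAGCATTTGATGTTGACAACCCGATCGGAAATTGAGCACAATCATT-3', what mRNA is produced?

mRNA has the coding-strand sequence with U in place of T.

5'-UAGAGCAUUUGAUGUUGACAACCCGAUCGGAAAUUGAGCACAAUCAUU-3'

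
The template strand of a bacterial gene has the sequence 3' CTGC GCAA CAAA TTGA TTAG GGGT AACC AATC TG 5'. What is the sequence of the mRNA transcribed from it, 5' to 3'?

5'-GACGCGUUGUUUAACUAAUCCCCAUUGGUUAGAC-3'

Reading the template 3'→5' as shown, RNA polymerase pairs each base (A→U, T→A, G↔C) to build mRNA 5'→3' directly.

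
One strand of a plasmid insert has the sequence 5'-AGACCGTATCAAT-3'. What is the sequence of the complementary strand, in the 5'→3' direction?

Pairing A↔T and G↔C gives TCTGGCATAGTTA, running 3'→5'. Reverse for the 5'→3' convention.

5'-ATTGATACGGTCT-3'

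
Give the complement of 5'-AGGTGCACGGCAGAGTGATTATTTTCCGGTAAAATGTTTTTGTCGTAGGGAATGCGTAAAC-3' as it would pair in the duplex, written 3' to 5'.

3'-TCCACGTGCCGTCTCACTAATAAAAGGCCATTTTACAAAAACAGCATCCCTTACGCATTTG-5'

Base-pairing A↔T, G↔C gives the complement. The complementary strand is antiparallel, so paired with a 5'→3' strand it runs 3'→5'.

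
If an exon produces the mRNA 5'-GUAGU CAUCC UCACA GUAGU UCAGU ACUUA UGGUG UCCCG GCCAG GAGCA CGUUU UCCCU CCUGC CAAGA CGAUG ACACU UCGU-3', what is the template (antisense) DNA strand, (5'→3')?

Replace U with T to get the coding DNA strand: GTAGTCATCCTCACAGTAGTTCAGTACTTATGGTGTCCCGGCCAGGAGCACGTTTTCCCTCCTGCCAAGACGATGACACTTCGT. The template strand is its reverse complement (complement CATCAGTAGGAGTGTCATCAAGTCATGAATACCACAGGGCCGGTCCTCGTGCAAAAGGGAGGACGGTTCTGCTACTGTGAAGCA, then reverse).

5'-ACGAAGTGTCATCGTCTTGGCAGGAGGGAAAACGTGCTCCTGGCCGGGACACCATAAGTACTGAACTACTGTGAGGATGACTAC-3'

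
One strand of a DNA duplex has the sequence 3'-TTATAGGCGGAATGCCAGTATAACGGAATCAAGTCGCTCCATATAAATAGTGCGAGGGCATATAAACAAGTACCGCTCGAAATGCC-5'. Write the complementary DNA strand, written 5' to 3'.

The strand is given 3'→5', so its complement runs 5'→3' in the same left-to-right order: pair each base A↔T, G↔C.

5′-AATATCCGCCTTACGGTCATATTGCCTTAGTTCAGCGAGGTATATTTATCACGCTCCCGTATATTTGTTCATGGCGAGCTTTACGG-3′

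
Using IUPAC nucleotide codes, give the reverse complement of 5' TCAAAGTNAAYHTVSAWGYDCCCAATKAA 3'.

5'-TTMATTGGGHRCWTSBADRTTNACTTTGA-3'

Standard pairs A↔T, G↔C; ambiguity codes pair Y↔R, K↔M, W↔W, S↔S, D↔H, V↔B, N↔N. Complement (AGTTTCANTTRDABSTWCRHGGGTTAMTT), then reverse for 5'→3'.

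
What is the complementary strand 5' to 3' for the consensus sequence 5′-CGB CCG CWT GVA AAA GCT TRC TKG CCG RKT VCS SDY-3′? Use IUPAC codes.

5'-RHSSGBAMYCGGCMAGYAAGCTTTTBCAWGCGGVCG-3'

Standard pairs A↔T, G↔C; ambiguity codes pair R↔Y, K↔M, W↔W, S↔S, B↔V, D↔H. Complement (GCVGGCGWACBTTTTCGAAYGAMCGGCYMABGSSHR), then reverse for 5'→3'.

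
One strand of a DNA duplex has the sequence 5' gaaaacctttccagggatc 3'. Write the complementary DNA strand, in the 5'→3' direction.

The complement of GAAAACCTTTCCAGGGATC is CTTTTGGAAAGGTCCCTAG (A↔T, G↔C). DNA strands are antiparallel, so the complementary strand runs 3'→5'; reversing gives the 5'→3' form.

5'-GATCCCTGGAAAGGTTTTC-3'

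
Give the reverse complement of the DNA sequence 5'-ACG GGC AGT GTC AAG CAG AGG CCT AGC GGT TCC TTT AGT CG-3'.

5'-CGACTAAAGGAACCGCTAGGCCTCTGCTTGACACTGCCCGT-3'

Reading the sequence 3'→5' and pairing each base (A↔T, G↔C) gives the reverse complement directly.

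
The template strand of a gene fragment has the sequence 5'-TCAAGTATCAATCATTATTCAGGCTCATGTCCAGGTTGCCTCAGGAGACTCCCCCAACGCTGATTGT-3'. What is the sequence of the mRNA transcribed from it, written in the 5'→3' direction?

RNA polymerase reads the template 3'→5' and synthesizes mRNA 5'→3' by base-pairing (A→U, T→A, G↔C). The complement of the template is AGTTCATAGTTAGTAATAAGTCCGAGTACAGGTCCAACGGAGTCCTCTGAGGGGGTTGCGACTAACA; antiparallel, so 5'→3' the coding strand is ACAATCAGCGTTGGGGGAGTCTCCTGAGGCAACCTGGACATGAGCCTGAATAATGATTGATACTTGA. Replace T with U for the mRNA.

5'-ACAAUCAGCGUUGGGGGAGUCUCCUGAGGCAACCUGGACAUGAGCCUGAAUAAUGAUUGAUACUUGA-3'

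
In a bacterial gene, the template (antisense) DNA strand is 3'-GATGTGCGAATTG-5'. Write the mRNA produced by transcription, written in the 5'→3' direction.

Reading the template 3'→5' as shown, RNA polymerase pairs each base (A→U, T→A, G↔C) to build mRNA 5'→3' directly.

5'-CUACACGCUUAAC-3'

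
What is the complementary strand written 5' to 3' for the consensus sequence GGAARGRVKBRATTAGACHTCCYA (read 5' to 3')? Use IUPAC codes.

5'-TRGGADGTCTAATYVMBYCYTTCC-3'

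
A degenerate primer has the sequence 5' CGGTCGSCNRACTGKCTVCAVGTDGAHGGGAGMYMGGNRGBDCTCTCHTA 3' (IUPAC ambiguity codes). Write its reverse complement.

5'-TADGAGAGHVCYNCCKRKCTCCCDTCHACBTGBAGMCAGTYNGSCGACCG-3'

Standard pairs A↔T, G↔C; ambiguity codes pair R↔Y, M↔K, S↔S, B↔V, D↔H, N↔N. Complement (GCCAGCSGNYTGACMGABGTBCAHCTDCCCTCKRKCCNYCVHGAGAGDAT), then reverse for 5'→3'.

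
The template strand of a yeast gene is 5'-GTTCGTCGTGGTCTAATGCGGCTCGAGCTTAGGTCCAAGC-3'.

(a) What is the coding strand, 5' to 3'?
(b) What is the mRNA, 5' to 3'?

(a) The coding strand is the reverse complement of the template: complement CAAGCAGCACCAGATTACGCCGAGCTCGAATCCAGGTTCG, then reverse.
(b) mRNA has the coding-strand sequence with T→U.

(a) 5'-GCTTGGACCTAAGCTCGAGCCGCATTAGACCACGACGAAC-3'
(b) 5'-GCUUGGACCUAAGCUCGAGCCGCAUUAGACCACGACGAAC-3'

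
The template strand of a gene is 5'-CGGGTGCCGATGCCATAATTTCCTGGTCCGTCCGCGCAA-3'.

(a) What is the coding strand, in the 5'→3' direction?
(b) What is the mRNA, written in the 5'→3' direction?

(a) The coding strand is the reverse complement of the template: complement GCCCACGGCTACGGTATTAAAGGACCAGGCAGGCGCGTT, then reverse.
(b) mRNA has the coding-strand sequence with T→U.

(a) 5'-TTGCGCGGACGGACCAGGAAATTATGGCATCGGCACCCG-3'
(b) 5'-UUGCGCGGACGGACCAGGAAAUUAUGGCAUCGGCACCCG-3'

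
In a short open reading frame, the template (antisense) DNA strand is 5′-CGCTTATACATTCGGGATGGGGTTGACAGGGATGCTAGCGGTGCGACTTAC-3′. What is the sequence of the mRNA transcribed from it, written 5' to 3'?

The mRNA has the sequence of the coding strand (reverse complement of the template) with T→U. Reverse complement of CGCTTATACATTCGGGATGGGGTTGACAGGGATGCTAGCGGTGCGACTTAC is GTAAGTCGCACCGCTAGCATCCCTGTCAACCCCATCCCGAATGTATAAGCG; then T→U.

5'-GUAAGUCGCACCGCUAGCAUCCCUGUCAACCCCAUCCCGAAUGUAUAAGCG-3'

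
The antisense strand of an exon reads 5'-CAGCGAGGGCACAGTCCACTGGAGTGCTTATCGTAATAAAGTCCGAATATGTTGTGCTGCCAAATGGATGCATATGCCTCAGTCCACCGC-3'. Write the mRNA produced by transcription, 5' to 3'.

5′-GCGGUGGACUGAGGCAUAUGCAUCCAUUUGGCAGCACAACAUAUUCGGACUUUAUUACGAUAAGCACUCCAGUGGACUGUGCCCUCGCUG-3′

RNA polymerase reads the template 3'→5' and synthesizes mRNA 5'→3' by base-pairing (A→U, T→A, G↔C). The complement of the template is GTCGCTCCCGTGTCAGGTGACCTCACGAATAGCATTATTTCAGGCTTATACAACACGACGGTTTACCTACGTATACGGAGTCAGGTGGCG; antiparallel, so 5'→3' the coding strand is GCGGTGGACTGAGGCATATGCATCCATTTGGCAGCACAACATATTCGGACTTTATTACGATAAGCACTCCAGTGGACTGTGCCCTCGCTG. Replace T with U for the mRNA.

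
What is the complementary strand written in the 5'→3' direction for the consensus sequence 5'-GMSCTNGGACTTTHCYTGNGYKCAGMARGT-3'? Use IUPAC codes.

5'-ACYTKCTGMRCNCARGDAAAGTCCNAGSKC-3'

Standard pairs A↔T, G↔C; ambiguity codes pair R↔Y, M↔K, S↔S, H↔D, N↔N. Complement (CKSGANCCTGAAADGRACNCRMGTCKTYCA), then reverse for 5'→3'.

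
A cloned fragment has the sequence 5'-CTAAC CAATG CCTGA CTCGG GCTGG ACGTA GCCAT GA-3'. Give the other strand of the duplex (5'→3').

Pairing A↔T and G↔C gives GATTGGTTACGGACTGAGCCCGACCTGCATCGGTACT, running 3'→5'. Reverse for the 5'→3' convention.

5'-TCATGGCTACGTCCAGCCCGAGTCAGGCATTGGTTAG-3'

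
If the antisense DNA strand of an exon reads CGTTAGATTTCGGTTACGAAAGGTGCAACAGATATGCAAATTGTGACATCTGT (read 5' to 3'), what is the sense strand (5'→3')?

The coding strand is complementary and antiparallel to the template: take the complement (A↔T, G↔C) and reverse.

5'-ACAGATGTCACAATTTGCATATCTGTTGCACCTTTCGTAACCGAAATCTAACG-3'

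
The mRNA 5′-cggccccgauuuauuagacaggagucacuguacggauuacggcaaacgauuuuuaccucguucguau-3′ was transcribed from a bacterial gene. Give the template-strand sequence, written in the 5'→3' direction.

5'-ATACGAACGAGGTAAAAATCGTTTGCCGTAATCCGTACAGTGACTCCTGTCTAATAAATCGGGGCCG-3'

Replace U with T to get the coding DNA strand: CGGCCCCGATTTATTAGACAGGAGTCACTGTACGGATTACGGCAAACGATTTTTACCTCGTTCGTAT. The template strand is its reverse complement (complement GCCGGGGCTAAATAATCTGTCCTCAGTGACATGCCTAATGCCGTTTGCTAAAAATGGAGCAAGCATA, then reverse).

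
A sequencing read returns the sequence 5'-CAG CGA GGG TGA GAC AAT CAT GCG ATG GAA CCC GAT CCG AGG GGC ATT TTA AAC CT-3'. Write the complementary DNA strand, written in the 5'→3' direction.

Pairing A↔T and G↔C gives GTCGCTCCCACTCTGTTAGTACGCTACCTTGGGCTAGGCTCCCCGTAAAATTTGGA, running 3'→5'. Reverse for the 5'→3' convention.

5'-AGGTTTAAAATGCCCCTCGGATCGGGTTCCATCGCATGATTGTCTCACCCTCGCTG-3'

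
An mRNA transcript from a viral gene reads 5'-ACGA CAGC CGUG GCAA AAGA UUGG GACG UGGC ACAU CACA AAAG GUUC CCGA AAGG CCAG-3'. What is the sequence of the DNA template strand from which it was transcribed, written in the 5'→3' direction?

5'-CTGGCCTTTCGGGAACCTTTTGTGATGTGCCACGTCCCAATCTTTTGCCACGGCTGTCGT-3'

Replace U with T to get the coding DNA strand: ACGACAGCCGTGGCAAAAGATTGGGACGTGGCACATCACAAAAGGTTCCCGAAAGGCCAG. The template strand is its reverse complement (complement TGCTGTCGGCACCGTTTTCTAACCCTGCACCGTGTAGTGTTTTCCAAGGGCTTTCCGGTC, then reverse).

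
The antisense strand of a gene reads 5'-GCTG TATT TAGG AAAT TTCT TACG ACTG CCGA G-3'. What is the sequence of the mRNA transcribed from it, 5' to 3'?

5′-CUCGGCAGUCGUAAGAAAUUUCCUAAAUACAGC-3′

RNA polymerase reads the template 3'→5' and synthesizes mRNA 5'→3' by base-pairing (A→U, T→A, G↔C). The complement of the template is CGACATAAATCCTTTAAAGAATGCTGACGGCTC; antiparallel, so 5'→3' the coding strand is CTCGGCAGTCGTAAGAAATTTCCTAAATACAGC. Replace T with U for the mRNA.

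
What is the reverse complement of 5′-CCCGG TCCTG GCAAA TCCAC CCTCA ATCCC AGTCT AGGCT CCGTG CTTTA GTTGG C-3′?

5'-GCCAACTAAAGCACGGAGCCTAGACTGGGATTGAGGGTGGATTTGCCAGGACCGGG-3'

Reading the sequence 3'→5' and pairing each base (A↔T, G↔C) gives the reverse complement directly.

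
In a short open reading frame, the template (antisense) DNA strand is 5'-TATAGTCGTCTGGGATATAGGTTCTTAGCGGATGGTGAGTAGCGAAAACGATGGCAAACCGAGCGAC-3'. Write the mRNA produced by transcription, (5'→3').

5'-GUCGCUCGGUUUGCCAUCGUUUUCGCUACUCACCAUCCGCUAAGAACCUAUAUCCCAGACGACUAUA-3'

The mRNA has the sequence of the coding strand (reverse complement of the template) with T→U. Reverse complement of TATAGTCGTCTGGGATATAGGTTCTTAGCGGATGGTGAGTAGCGAAAACGATGGCAAACCGAGCGAC is GTCGCTCGGTTTGCCATCGTTTTCGCTACTCACCATCCGCTAAGAACCTATATCCCAGACGACTATA; then T→U.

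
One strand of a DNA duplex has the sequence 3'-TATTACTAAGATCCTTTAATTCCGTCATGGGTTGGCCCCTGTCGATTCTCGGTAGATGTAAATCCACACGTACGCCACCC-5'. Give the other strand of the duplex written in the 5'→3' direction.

5'-ATAATGATTCTAGGAAATTAAGGCAGTACCCAACCGGGGACAGCTAAGAGCCATCTACATTTAGGTGTGCATGCGGTGGG-3'

The strand is given 3'→5', so its complement runs 5'→3' in the same left-to-right order: pair each base A↔T, G↔C.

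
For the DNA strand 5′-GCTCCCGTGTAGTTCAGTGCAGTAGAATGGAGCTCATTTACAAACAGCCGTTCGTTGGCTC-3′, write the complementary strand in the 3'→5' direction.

Base-pairing A↔T, G↔C gives the complement. The complementary strand is antiparallel, so paired with a 5'→3' strand it runs 3'→5'.

3'-CGAGGGCACATCAAGTCACGTCATCTTACCTCGAGTAAATGTTTGTCGGCAAGCAACCGAG-5'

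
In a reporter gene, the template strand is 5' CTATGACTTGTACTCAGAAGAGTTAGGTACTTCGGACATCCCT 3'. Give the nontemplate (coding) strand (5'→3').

The coding strand is complementary and antiparallel to the template: take the complement (A↔T, G↔C) and reverse.

5'-AGGGATGTCCGAAGTACCTAACTCTTCTGAGTACAAGTCATAG-3'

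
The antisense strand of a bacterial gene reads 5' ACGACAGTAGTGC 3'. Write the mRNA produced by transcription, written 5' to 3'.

5′-GCACUACUGUCGU-3′

RNA polymerase reads the template 3'→5' and synthesizes mRNA 5'→3' by base-pairing (A→U, T→A, G↔C). The complement of the template is TGCTGTCATCACG; antiparallel, so 5'→3' the coding strand is GCACTACTGTCGT. Replace T with U for the mRNA.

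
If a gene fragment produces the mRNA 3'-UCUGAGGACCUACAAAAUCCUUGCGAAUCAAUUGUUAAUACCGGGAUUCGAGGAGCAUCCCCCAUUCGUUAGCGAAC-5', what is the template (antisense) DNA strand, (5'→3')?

5′-AGACTCCTGGATGTTTTAGGAACGCTTAGTTAACAATTATGGCCCTAAGCTCCTCGTAGGGGGTAAGCAATCGCTTG-3′

Written 5'→3' the mRNA is CAAGCGAUUGCUUACCCCCUACGAGGAGCUUAGGGCCAUAAUUGUUAACUAAGCGUUCCUAAAACAUCCAGGAGUCU, so the coding DNA strand is CAAGCGATTGCTTACCCCCTACGAGGAGCTTAGGGCCATAATTGTTAACTAAGCGTTCCTAAAACATCCAGGAGTCT. The template is its reverse complement.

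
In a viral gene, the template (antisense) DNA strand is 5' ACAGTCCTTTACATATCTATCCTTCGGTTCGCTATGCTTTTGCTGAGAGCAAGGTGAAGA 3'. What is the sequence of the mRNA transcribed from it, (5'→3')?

5′-UCUUCACCUUGCUCUCAGCAAAAGCAUAGCGAACCGAAGGAUAGAUAUGUAAAGGACUGU-3′

The mRNA has the sequence of the coding strand (reverse complement of the template) with T→U. Reverse complement of ACAGTCCTTTACATATCTATCCTTCGGTTCGCTATGCTTTTGCTGAGAGCAAGGTGAAGA is TCTTCACCTTGCTCTCAGCAAAAGCATAGCGAACCGAAGGATAGATATGTAAAGGACTGT; then T→U.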